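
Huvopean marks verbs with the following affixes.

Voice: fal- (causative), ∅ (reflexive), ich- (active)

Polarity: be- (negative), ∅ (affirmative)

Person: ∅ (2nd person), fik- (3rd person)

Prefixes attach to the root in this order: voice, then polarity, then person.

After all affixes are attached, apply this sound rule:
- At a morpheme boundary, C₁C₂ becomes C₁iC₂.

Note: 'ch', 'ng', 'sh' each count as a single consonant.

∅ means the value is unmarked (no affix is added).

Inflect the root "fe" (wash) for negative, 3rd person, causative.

Attach voice causative fal- → falfe.
Attach polarity negative be- → befalfe.
Attach person 3rd person fik- → fikbefalfe.
Apply epenthesis: fikbefalfe → fikibefalife.

fikibefalife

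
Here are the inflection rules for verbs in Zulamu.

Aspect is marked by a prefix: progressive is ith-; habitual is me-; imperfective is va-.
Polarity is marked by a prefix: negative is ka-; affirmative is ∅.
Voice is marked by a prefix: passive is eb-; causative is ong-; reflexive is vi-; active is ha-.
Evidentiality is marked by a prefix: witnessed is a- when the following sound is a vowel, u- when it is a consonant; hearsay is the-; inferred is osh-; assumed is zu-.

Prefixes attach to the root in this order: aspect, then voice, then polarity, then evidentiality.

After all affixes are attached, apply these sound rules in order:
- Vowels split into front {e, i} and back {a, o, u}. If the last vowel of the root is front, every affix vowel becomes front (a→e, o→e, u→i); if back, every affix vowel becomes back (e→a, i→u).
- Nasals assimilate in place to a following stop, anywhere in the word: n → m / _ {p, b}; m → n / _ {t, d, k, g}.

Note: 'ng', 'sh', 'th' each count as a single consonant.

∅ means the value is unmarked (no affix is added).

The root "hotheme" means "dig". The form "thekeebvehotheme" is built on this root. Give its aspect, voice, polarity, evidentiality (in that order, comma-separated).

Segment: the-ka-eb-va-hotheme.
aspect: va- → imperfective.
voice: eb- → passive.
polarity: ka- → negative.
evidentiality: the- → hearsay.

imperfective, passive, negative, hearsay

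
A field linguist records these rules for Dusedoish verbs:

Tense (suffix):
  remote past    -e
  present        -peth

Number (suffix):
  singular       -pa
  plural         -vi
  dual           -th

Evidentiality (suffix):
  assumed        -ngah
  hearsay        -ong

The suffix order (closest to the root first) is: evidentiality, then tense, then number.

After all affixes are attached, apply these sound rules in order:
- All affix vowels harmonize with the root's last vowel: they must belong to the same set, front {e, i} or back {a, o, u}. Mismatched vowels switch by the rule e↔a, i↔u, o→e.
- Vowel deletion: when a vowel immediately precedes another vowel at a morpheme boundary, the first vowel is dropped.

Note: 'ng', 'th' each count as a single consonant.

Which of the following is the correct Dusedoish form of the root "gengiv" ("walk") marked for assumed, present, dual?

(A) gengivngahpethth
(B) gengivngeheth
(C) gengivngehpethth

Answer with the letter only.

Attach evidentiality assumed -ngah → gengivngah.
Attach tense present -peth → gengivngahpeth.
Attach number dual -th → gengivngahpethth.
Apply vowel harmony: gengivngahpethth → gengivngehpethth.
Vowel deletion: no change.
So the correct form is gengivngehpethth, option (C).
(A) gengivngahpethth is wrong: it fails to apply the sound rule(s).
(B) gengivngeheth is wrong: it uses remote past instead of present for tense.

C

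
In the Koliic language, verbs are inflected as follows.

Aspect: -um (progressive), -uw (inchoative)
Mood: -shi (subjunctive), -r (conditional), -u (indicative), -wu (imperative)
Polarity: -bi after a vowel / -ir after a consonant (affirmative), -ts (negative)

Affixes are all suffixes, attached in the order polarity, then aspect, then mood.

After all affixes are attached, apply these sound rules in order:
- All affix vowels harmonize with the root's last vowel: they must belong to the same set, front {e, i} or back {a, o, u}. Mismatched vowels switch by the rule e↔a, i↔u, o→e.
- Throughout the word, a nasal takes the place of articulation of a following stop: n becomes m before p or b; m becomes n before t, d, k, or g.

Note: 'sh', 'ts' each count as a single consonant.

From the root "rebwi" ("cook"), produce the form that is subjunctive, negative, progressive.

rebwitsimshi

Attach polarity negative -ts → rebwits.
Attach aspect progressive -um → rebwitsum.
Attach mood subjunctive -shi → rebwitsumshi.
Apply vowel harmony: rebwitsumshi → rebwitsimshi.
Nasal assimilation: no change.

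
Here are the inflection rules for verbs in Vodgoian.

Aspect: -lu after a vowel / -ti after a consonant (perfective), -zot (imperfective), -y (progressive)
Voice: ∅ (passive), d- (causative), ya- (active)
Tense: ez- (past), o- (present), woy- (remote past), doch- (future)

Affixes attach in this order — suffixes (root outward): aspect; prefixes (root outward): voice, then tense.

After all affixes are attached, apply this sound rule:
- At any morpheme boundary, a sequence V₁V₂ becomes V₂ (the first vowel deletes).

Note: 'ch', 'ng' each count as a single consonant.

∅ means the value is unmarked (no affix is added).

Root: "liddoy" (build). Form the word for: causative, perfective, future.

dochdliddoyti

Attach voice causative d- → dliddoy.
Attach aspect perfective -ti (after consonant 'y') → dliddoyti.
Attach tense future doch- → dochdliddoyti.
Vowel deletion: no change.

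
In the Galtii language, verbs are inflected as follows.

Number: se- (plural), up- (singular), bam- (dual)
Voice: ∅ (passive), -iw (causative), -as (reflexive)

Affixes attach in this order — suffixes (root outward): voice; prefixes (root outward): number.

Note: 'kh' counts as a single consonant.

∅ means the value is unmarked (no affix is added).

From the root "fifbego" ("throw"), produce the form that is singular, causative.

upfifbegoiw

Attach number singular up- → upfifbego.
Attach voice causative -iw → upfifbegoiw.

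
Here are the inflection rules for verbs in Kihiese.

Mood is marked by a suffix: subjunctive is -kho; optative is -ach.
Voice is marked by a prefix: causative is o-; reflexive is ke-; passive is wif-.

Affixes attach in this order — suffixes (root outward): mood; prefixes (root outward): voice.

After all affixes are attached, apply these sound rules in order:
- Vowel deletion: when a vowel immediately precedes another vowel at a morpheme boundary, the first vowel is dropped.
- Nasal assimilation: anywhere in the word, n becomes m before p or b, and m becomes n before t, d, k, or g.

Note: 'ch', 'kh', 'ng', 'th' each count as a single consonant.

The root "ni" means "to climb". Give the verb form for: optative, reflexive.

kenach

Attach voice reflexive ke- → keni.
Attach mood optative -ach → keniach.
Apply vowel deletion: keniach → kenach.
Nasal assimilation: no change.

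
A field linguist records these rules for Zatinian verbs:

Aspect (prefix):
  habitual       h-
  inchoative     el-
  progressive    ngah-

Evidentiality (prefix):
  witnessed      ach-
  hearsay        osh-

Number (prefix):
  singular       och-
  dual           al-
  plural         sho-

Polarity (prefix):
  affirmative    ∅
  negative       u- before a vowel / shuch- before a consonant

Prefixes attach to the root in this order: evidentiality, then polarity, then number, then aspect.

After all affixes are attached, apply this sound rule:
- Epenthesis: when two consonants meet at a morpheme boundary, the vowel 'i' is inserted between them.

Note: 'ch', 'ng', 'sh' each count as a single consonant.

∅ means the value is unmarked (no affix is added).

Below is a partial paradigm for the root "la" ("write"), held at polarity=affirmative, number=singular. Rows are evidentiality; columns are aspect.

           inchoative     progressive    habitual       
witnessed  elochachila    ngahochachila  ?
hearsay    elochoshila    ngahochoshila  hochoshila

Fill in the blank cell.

hochachila

Attach evidentiality witnessed ach- → achla.
polarity = affirmative: zero marking, form stays achla.
Attach number singular och- → ochachla.
Attach aspect habitual h- → hochachla.
Apply epenthesis: hochachla → hochachila.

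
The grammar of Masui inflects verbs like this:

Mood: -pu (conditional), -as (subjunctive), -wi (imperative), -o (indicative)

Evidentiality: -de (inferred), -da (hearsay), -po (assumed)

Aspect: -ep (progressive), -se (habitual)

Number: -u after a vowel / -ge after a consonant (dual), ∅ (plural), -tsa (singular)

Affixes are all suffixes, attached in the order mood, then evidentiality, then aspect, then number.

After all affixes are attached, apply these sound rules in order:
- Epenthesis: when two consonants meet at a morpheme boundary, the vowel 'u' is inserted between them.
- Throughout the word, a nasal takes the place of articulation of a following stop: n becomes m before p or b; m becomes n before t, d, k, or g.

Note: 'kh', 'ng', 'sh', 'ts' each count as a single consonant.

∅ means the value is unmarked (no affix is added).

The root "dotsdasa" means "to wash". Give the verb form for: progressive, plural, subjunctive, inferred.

dotsdasaasudeep

Attach mood subjunctive -as → dotsdasaas.
Attach evidentiality inferred -de → dotsdasaasde.
Attach aspect progressive -ep → dotsdasaasdeep.
number = plural: zero marking, form stays dotsdasaasdeep.
Apply epenthesis: dotsdasaasdeep → dotsdasaasudeep.
Nasal assimilation: no change.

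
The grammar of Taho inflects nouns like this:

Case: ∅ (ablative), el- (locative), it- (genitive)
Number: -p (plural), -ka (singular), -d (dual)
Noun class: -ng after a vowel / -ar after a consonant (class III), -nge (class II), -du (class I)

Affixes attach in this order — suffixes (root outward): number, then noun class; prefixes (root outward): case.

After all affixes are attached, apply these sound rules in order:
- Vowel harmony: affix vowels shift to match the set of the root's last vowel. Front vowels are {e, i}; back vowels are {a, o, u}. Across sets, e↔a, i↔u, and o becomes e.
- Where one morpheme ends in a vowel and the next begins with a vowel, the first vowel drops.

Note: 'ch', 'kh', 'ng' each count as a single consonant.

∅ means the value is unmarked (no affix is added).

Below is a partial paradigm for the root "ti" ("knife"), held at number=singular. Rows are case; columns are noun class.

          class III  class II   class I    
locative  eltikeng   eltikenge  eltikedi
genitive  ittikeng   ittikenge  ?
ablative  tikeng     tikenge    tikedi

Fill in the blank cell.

ittikedi

Attach case genitive it- → itti.
Attach number singular -ka → ittika.
Attach noun class class I -du → ittikadu.
Apply vowel harmony: ittikadu → ittikedi.
Vowel deletion: no change.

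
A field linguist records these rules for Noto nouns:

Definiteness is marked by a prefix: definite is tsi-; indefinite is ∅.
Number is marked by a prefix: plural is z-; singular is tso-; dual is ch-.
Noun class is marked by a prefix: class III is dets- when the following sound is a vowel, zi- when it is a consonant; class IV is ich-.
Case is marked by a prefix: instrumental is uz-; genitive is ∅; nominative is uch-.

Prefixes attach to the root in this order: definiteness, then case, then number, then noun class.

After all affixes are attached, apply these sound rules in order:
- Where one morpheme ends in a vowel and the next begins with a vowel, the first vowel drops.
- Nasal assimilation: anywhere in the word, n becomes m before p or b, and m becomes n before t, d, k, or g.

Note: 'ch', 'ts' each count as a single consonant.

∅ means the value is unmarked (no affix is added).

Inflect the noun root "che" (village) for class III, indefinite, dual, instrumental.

zichuzche

definiteness = indefinite: zero marking, form stays che.
Attach case instrumental uz- → uzche.
Attach number dual ch- → chuzche.
Attach noun class class III zi- (before consonant 'ch') → zichuzche.
Vowel deletion: no change.
Nasal assimilation: no change.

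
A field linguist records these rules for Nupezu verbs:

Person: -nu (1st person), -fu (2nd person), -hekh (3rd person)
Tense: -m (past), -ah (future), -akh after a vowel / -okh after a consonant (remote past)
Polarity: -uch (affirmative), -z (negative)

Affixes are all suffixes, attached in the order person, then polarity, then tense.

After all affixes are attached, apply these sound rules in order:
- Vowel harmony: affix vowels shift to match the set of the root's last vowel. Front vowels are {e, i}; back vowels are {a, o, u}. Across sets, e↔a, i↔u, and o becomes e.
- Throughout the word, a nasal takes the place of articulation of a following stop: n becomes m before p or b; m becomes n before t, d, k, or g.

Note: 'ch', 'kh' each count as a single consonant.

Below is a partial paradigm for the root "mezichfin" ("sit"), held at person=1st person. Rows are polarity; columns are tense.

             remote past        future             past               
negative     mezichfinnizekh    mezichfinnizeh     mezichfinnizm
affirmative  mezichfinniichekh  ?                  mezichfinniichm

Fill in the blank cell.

mezichfinniicheh

Attach person 1st person -nu → mezichfinnu.
Attach polarity affirmative -uch → mezichfinnuuch.
Attach tense future -ah → mezichfinnuuchah.
Apply vowel harmony: mezichfinnuuchah → mezichfinniicheh.
Nasal assimilation: no change.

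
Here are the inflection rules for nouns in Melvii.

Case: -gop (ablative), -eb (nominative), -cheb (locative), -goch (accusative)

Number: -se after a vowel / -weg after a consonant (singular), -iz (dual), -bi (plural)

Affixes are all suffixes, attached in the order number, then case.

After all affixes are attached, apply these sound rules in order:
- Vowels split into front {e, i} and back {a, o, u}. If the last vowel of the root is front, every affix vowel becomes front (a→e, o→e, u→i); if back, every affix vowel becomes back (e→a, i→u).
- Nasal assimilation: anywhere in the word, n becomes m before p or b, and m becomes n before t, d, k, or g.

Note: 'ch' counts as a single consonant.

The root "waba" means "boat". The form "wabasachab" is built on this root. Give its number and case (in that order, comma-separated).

Segment: waba-se-cheb.
number: -se/weg → singular.
case: -cheb → locative.

singular, locative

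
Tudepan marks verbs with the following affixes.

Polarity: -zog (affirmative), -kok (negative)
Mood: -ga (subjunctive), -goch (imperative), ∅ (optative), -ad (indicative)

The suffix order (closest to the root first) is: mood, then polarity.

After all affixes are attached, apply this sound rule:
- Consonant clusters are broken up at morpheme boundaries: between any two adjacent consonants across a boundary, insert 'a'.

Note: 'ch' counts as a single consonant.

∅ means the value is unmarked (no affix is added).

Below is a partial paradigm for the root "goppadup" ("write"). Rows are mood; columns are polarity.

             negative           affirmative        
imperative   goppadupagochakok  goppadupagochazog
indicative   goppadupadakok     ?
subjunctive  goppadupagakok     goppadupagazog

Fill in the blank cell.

Attach mood indicative -ad → goppadupad.
Attach polarity affirmative -zog → goppadupadzog.
Apply epenthesis: goppadupadzog → goppadupadazog.

goppadupadazog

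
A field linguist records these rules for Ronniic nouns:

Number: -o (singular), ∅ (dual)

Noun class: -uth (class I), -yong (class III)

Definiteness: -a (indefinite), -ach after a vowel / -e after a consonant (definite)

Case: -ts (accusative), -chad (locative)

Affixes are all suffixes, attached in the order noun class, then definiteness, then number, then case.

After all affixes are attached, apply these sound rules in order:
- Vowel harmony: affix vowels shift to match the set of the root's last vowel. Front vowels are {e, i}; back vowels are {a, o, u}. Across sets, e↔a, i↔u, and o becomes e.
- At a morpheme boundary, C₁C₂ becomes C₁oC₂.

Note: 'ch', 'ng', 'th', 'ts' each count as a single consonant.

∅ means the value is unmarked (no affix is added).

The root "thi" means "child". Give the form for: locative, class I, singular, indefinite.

Attach noun class class I -uth → thiuth.
Attach definiteness indefinite -a → thiutha.
Attach number singular -o → thiuthao.
Attach case locative -chad → thiuthaochad.
Apply vowel harmony: thiuthaochad → thiitheeched.
Epenthesis: no change.

thiitheeched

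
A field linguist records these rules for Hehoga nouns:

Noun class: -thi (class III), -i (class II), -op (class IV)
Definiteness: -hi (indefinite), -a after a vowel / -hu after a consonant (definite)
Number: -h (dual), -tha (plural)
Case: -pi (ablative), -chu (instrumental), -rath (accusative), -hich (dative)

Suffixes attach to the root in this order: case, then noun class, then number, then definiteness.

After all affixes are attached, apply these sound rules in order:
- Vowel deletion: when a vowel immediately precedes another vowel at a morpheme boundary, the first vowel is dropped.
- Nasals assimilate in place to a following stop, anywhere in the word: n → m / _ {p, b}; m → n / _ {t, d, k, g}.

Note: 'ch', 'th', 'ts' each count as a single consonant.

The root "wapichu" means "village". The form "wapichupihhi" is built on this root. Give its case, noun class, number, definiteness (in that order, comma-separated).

Segment: wapichu-pi-i-h-hi.
case: -pi → ablative.
noun class: -i → class II.
number: -h → dual.
definiteness: -hi → indefinite.

ablative, class II, dual, indefinite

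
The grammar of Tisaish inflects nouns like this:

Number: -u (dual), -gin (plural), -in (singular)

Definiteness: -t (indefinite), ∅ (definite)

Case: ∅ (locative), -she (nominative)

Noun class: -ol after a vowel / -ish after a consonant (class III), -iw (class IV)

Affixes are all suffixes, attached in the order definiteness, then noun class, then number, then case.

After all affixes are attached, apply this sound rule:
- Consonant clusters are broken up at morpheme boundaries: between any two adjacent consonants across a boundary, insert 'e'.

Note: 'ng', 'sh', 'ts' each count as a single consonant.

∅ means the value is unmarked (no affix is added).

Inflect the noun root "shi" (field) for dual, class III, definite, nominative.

shiolushe

definiteness = definite: zero marking, form stays shi.
Attach noun class class III -ol (after vowel 'i') → shiol.
Attach number dual -u → shiolu.
Attach case nominative -she → shiolushe.
Epenthesis: no change.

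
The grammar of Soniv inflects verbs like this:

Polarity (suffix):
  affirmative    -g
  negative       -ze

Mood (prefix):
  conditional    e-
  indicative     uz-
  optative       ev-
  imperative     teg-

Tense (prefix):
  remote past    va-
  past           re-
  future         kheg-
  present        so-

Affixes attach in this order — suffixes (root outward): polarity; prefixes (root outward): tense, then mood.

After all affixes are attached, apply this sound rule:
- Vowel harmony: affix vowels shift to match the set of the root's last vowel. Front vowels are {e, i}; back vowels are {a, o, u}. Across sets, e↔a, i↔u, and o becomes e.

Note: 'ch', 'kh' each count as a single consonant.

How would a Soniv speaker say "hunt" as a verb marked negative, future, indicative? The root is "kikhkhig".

izkhegkikhkhigze

Attach tense future kheg- → khegkikhkhig.
Attach polarity negative -ze → khegkikhkhigze.
Attach mood indicative uz- → uzkhegkikhkhigze.
Apply vowel harmony: uzkhegkikhkhigze → izkhegkikhkhigze.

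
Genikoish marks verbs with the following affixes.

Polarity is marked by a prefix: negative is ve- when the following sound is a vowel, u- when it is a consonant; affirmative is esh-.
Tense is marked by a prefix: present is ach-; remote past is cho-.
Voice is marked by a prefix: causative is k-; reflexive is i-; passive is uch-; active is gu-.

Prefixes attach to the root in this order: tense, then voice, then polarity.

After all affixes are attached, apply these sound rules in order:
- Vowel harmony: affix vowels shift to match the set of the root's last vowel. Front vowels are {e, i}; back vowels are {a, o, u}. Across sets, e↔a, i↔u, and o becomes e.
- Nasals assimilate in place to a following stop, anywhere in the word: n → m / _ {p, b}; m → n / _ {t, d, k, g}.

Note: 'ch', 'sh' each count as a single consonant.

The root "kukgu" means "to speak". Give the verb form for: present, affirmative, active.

Attach tense present ach- → achkukgu.
Attach voice active gu- → guachkukgu.
Attach polarity affirmative esh- → eshguachkukgu.
Apply vowel harmony: eshguachkukgu → ashguachkukgu.
Nasal assimilation: no change.

ashguachkukgu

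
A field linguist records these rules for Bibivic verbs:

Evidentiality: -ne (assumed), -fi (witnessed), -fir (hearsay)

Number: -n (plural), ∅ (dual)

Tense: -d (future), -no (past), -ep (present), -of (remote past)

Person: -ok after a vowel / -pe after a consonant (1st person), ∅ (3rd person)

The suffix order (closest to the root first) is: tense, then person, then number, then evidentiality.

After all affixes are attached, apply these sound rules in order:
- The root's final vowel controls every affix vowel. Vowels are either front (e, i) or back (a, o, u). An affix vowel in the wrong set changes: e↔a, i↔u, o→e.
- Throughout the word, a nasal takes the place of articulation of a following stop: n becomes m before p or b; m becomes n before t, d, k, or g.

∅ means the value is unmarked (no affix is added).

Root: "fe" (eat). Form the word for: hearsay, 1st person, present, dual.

feeppefir

Attach tense present -ep → feep.
Attach person 1st person -pe (after consonant 'p') → feeppe.
number = dual: zero marking, form stays feeppe.
Attach evidentiality hearsay -fir → feeppefir.
Vowel harmony: no change.
Nasal assimilation: no change.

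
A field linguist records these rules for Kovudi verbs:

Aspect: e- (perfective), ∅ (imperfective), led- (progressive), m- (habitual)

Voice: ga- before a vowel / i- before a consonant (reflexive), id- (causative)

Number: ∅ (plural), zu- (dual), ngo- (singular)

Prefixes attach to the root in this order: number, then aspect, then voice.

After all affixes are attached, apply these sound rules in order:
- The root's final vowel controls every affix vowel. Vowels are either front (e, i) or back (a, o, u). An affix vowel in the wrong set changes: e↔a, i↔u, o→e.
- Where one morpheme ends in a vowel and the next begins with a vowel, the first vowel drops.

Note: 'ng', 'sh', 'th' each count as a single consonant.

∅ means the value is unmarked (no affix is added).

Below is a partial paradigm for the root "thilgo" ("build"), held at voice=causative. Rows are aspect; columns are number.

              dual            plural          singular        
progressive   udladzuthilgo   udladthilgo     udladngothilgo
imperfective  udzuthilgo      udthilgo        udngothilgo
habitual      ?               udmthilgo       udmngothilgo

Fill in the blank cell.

Attach number dual zu- → zuthilgo.
Attach aspect habitual m- → mzuthilgo.
Attach voice causative id- → idmzuthilgo.
Apply vowel harmony: idmzuthilgo → udmzuthilgo.
Vowel deletion: no change.

udmzuthilgo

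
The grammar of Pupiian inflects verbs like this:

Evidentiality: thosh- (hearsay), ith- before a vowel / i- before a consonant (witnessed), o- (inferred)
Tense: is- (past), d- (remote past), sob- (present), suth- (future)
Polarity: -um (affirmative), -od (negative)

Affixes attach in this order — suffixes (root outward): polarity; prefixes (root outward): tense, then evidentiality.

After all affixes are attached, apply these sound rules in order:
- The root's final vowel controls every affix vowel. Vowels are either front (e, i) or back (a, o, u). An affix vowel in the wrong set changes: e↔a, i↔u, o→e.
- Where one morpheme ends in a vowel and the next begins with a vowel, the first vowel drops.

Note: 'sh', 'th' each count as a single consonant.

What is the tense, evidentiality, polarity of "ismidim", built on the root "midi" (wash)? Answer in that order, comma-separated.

Segment: o-is-midi-um.
tense: is- → past.
evidentiality: o- → inferred.
polarity: -um → affirmative.

past, inferred, affirmative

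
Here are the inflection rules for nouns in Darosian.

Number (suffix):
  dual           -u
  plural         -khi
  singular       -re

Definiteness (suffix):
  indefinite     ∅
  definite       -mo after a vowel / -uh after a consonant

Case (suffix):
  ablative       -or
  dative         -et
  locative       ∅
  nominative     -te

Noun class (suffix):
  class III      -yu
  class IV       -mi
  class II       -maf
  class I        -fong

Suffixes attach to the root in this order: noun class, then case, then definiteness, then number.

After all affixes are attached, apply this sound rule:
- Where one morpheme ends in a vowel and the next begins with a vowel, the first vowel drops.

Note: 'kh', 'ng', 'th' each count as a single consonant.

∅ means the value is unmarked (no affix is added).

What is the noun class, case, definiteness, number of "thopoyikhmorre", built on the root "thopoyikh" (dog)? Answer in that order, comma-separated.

Segment: thopoyikh-mi-or-re.
noun class: -mi → class IV.
case: -or → ablative.
definiteness: ∅ → indefinite.
number: -re → singular.

class IV, ablative, indefinite, singular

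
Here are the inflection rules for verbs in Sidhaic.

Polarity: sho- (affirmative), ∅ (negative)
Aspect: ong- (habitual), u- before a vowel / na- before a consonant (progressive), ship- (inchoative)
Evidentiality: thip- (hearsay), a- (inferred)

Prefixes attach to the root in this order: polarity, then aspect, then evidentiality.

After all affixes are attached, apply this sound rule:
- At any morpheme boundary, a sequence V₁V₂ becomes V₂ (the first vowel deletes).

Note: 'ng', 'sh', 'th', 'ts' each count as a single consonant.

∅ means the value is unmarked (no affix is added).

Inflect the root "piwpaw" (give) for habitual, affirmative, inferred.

Attach polarity affirmative sho- → shopiwpaw.
Attach aspect habitual ong- → ongshopiwpaw.
Attach evidentiality inferred a- → aongshopiwpaw.
Apply vowel deletion: aongshopiwpaw → ongshopiwpaw.

ongshopiwpaw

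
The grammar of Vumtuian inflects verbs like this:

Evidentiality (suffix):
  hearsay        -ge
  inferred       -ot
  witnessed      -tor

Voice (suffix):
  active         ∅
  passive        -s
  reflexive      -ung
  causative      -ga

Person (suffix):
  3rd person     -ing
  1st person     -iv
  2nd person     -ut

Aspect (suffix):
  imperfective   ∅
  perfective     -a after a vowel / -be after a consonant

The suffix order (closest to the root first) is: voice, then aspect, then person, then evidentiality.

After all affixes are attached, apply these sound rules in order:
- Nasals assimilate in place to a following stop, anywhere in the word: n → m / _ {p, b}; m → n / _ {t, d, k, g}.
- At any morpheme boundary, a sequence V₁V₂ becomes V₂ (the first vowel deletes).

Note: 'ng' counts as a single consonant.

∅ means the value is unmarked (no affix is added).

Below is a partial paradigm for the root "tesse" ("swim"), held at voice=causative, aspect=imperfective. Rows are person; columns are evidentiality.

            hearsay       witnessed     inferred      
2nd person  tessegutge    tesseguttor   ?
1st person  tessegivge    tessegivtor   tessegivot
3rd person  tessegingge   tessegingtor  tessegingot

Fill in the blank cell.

Attach voice causative -ga → tessega.
aspect = imperfective: zero marking, form stays tessega.
Attach person 2nd person -ut → tessegaut.
Attach evidentiality inferred -ot → tessegautot.
Nasal assimilation: no change.
Apply vowel deletion: tessegautot → tessegutot.

tessegutot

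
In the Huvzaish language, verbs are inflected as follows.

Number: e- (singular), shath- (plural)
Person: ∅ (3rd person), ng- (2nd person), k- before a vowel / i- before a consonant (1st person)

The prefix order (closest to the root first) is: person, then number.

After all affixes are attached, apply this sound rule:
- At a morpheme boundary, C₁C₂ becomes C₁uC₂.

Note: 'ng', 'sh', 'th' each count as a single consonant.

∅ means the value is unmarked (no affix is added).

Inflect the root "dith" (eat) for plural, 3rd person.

person = 3rd person: zero marking, form stays dith.
Attach number plural shath- → shathdith.
Apply epenthesis: shathdith → shathudith.

shathudith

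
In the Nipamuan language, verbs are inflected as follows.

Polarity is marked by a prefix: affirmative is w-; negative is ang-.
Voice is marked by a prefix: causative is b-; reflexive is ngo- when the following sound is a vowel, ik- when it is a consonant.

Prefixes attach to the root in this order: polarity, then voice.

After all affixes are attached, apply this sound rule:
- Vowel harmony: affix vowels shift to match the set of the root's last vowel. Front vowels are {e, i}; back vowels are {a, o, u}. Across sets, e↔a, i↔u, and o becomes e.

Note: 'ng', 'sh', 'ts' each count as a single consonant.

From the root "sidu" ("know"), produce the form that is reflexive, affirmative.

ukwsidu

Attach polarity affirmative w- → wsidu.
Attach voice reflexive ik- (before consonant 'w') → ikwsidu.
Apply vowel harmony: ikwsidu → ukwsidu.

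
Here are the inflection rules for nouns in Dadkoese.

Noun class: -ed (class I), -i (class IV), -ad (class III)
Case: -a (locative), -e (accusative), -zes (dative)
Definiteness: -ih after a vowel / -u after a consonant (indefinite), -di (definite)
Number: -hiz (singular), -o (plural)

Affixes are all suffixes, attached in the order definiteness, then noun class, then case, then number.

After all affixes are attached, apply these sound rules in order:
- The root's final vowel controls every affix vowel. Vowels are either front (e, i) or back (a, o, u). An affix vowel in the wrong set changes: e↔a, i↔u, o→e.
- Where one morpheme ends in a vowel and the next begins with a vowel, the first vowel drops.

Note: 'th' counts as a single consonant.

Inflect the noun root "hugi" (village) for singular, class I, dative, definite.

Attach definiteness definite -di → hugidi.
Attach noun class class I -ed → hugidied.
Attach case dative -zes → hugidiedzes.
Attach number singular -hiz → hugidiedzeshiz.
Vowel harmony: no change.
Apply vowel deletion: hugidiedzeshiz → hugidedzeshiz.

hugidedzeshiz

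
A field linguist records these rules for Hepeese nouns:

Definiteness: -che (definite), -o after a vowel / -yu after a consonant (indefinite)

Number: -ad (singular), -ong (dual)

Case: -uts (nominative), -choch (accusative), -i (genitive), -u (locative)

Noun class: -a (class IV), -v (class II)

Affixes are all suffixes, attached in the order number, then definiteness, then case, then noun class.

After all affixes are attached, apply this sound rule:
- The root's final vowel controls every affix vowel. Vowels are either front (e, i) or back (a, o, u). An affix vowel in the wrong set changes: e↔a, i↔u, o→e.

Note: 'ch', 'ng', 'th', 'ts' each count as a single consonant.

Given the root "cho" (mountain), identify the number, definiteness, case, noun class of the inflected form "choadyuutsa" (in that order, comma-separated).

Segment: cho-ad-yu-uts-a.
number: -ad → singular.
definiteness: -o/yu → indefinite.
case: -uts → nominative.
noun class: -a → class IV.

singular, indefinite, nominative, class IV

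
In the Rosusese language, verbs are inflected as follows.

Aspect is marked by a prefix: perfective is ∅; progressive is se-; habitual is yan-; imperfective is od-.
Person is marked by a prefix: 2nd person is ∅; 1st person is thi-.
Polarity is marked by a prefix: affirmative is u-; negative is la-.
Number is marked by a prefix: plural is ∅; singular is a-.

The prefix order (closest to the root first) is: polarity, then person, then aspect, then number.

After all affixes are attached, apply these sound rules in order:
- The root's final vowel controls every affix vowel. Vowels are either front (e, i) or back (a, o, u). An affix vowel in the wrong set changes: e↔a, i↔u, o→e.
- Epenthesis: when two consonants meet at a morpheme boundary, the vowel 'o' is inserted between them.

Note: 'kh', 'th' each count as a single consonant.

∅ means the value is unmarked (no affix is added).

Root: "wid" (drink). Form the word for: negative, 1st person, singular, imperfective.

Attach polarity negative la- → lawid.
Attach person 1st person thi- → thilawid.
Attach aspect imperfective od- → odthilawid.
Attach number singular a- → aodthilawid.
Apply vowel harmony: aodthilawid → eedthilewid.
Apply epenthesis: eedthilewid → eedothilewid.

eedothilewid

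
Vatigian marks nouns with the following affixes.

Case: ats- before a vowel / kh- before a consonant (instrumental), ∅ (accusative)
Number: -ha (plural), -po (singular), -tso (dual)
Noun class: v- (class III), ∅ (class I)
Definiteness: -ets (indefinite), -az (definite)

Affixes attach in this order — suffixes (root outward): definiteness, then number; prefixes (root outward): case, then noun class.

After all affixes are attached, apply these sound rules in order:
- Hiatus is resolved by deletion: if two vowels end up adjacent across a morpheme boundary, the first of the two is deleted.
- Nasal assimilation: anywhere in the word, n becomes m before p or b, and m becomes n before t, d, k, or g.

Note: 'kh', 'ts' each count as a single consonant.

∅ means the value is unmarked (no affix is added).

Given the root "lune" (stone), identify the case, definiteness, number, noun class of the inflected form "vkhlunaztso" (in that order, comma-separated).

Segment: v-kh-lune-az-tso.
case: ats/kh- → instrumental.
definiteness: -az → definite.
number: -tso → dual.
noun class: v- → class III.

instrumental, definite, dual, class III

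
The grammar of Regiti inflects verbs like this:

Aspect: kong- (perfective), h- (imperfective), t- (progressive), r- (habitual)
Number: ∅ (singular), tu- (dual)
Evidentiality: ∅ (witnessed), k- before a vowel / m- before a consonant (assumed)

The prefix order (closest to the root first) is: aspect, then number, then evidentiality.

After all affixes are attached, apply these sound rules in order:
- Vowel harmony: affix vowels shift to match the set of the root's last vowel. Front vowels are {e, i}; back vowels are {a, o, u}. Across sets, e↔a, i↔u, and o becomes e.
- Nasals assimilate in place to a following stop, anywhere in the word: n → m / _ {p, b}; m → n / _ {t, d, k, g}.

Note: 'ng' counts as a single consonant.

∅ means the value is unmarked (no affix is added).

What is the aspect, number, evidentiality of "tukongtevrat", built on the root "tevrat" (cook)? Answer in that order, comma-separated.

perfective, dual, witnessed

Segment: tu-kong-tevrat.
aspect: kong- → perfective.
number: tu- → dual.
evidentiality: ∅ → witnessed.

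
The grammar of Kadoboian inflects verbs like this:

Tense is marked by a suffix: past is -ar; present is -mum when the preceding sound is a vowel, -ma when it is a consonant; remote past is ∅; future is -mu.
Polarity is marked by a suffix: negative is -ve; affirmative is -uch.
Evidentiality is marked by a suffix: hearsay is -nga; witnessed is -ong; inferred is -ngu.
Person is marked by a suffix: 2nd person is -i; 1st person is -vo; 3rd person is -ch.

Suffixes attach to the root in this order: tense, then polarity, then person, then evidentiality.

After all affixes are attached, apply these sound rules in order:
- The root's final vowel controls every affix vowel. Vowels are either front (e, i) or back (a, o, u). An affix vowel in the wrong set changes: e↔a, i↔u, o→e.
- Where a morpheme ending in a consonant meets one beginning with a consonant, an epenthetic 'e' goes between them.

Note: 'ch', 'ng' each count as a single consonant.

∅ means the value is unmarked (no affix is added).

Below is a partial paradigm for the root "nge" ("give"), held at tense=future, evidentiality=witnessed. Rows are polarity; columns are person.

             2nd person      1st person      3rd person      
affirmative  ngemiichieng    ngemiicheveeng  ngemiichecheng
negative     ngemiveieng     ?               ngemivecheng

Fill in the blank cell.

ngemiveveeng

Attach tense future -mu → ngemu.
Attach polarity negative -ve → ngemuve.
Attach person 1st person -vo → ngemuvevo.
Attach evidentiality witnessed -ong → ngemuvevoong.
Apply vowel harmony: ngemuvevoong → ngemiveveeng.
Epenthesis: no change.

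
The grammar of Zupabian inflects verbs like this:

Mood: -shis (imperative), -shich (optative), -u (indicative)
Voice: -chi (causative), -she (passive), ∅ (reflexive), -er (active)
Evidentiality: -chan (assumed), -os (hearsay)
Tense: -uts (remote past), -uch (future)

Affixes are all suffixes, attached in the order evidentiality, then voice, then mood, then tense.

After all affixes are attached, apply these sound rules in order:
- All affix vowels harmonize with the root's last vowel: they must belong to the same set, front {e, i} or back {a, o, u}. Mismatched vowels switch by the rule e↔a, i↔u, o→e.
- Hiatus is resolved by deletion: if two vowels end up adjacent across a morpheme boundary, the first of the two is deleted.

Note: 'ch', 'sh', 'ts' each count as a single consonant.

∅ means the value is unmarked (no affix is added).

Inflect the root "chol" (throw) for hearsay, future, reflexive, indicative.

cholosuch

Attach evidentiality hearsay -os → cholos.
voice = reflexive: zero marking, form stays cholos.
Attach mood indicative -u → cholosu.
Attach tense future -uch → cholosuuch.
Vowel harmony: no change.
Apply vowel deletion: cholosuuch → cholosuch.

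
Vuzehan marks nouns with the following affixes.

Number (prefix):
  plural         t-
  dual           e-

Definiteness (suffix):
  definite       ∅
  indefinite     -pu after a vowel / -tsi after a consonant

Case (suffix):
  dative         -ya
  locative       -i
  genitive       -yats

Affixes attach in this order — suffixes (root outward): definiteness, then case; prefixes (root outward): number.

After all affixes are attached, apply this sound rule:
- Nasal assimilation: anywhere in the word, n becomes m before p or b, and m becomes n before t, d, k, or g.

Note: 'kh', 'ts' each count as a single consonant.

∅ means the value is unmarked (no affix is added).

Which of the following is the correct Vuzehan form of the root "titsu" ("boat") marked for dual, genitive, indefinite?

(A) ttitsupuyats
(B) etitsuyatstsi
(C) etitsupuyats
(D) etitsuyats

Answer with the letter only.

C

Attach number dual e- → etitsu.
Attach definiteness indefinite -pu (after vowel 'u') → etitsupu.
Attach case genitive -yats → etitsupuyats.
Nasal assimilation: no change.
So the correct form is etitsupuyats, option (C).
(B) etitsuyatstsi is wrong: it has the affixes in the wrong order.
(A) ttitsupuyats is wrong: it uses plural instead of dual for number.
(D) etitsuyats is wrong: it uses definite instead of indefinite for definiteness.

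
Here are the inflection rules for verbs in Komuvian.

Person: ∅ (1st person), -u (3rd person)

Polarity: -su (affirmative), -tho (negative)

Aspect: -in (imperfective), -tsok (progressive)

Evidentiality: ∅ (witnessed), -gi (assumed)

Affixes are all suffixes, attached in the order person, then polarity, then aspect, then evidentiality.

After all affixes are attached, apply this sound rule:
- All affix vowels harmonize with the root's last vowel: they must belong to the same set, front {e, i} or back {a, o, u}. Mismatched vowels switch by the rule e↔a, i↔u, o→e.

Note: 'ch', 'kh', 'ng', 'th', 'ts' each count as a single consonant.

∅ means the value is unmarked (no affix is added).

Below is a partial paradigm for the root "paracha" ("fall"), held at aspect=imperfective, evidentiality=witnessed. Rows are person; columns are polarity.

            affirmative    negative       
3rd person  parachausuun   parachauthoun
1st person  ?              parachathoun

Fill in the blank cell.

person = 1st person: zero marking, form stays paracha.
Attach polarity affirmative -su → parachasu.
Attach aspect imperfective -in → parachasuin.
evidentiality = witnessed: zero marking, form stays parachasuin.
Apply vowel harmony: parachasuin → parachasuun.

parachasuun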